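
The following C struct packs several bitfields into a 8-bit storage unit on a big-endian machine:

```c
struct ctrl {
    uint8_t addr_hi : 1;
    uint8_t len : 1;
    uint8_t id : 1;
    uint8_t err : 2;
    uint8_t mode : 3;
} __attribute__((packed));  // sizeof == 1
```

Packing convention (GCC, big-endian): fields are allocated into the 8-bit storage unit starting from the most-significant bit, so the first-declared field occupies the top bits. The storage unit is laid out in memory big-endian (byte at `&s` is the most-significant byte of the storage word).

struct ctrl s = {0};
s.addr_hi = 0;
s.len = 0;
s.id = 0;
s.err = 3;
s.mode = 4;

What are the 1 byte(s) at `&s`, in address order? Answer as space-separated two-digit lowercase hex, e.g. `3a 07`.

1c

addr_hi:1 = 0 → 0x0 << 7 → word 0x00
len:1 = 0 → 0x0 << 6 → word 0x00
id:1 = 0 → 0x0 << 5 → word 0x00
err:2 = 3 → 0x3 << 3 → word 0x18
mode:3 = 4 → 0x4 << 0 → word 0x1c
word = 0x1c → big-endian bytes:
  [0]=0x1c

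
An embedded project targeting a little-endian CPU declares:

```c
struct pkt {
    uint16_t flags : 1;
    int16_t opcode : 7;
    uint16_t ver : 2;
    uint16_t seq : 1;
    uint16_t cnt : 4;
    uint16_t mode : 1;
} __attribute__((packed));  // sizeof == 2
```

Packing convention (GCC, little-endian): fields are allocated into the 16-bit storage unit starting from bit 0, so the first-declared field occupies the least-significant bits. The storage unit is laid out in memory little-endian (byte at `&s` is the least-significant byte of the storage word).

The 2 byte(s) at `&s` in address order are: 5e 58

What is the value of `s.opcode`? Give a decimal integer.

47

[0]=0x5e [1]=0x58 (little-endian) → word 0x585e
flags [0+:1] = (word>>0) & 0x1 = 0
opcode [1+:7] = (word>>1) & 0x7f = 47  ←
ver [8+:2] = (word>>8) & 0x3 = 0
seq [10+:1] = (word>>10) & 0x1 = 0
cnt [11+:4] = (word>>11) & 0xf = 11
mode [15+:1] = (word>>15) & 0x1 = 0
opcode signed 7b, MSB=0: value = 47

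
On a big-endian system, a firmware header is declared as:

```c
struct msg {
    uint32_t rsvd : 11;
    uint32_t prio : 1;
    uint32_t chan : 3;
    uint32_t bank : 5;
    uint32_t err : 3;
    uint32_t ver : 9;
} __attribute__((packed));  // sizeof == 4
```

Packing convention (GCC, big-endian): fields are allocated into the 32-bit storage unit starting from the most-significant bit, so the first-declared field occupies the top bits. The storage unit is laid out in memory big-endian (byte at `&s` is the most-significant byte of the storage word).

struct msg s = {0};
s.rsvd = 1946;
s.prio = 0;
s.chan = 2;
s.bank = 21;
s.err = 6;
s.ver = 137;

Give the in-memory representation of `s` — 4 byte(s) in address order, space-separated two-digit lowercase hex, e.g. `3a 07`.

[21+:11] rsvd=1946 & 0x7ff = 0x79a; word=0xf3400000
[20+:1] prio=0 & 0x1 = 0x0; word=0xf3400000
[17+:3] chan=2 & 0x7 = 0x2; word=0xf3440000
[12+:5] bank=21 & 0x1f = 0x15; word=0xf3455000
[9+:3] err=6 & 0x7 = 0x6; word=0xf3455c00
[0+:9] ver=137 & 0x1ff = 0x89; word=0xf3455c89
word = 0xf3455c89 → big-endian bytes:
  [0]=0xf3  [1]=0x45  [2]=0x5c  [3]=0x89

f3 45 5c 89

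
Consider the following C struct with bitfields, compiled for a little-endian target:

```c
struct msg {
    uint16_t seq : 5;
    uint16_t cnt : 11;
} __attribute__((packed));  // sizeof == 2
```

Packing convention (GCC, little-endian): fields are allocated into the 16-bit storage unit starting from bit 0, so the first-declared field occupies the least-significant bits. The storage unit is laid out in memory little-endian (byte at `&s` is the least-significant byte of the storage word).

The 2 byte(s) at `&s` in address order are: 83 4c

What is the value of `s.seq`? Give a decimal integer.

[0]=0x83 [1]=0x4c (little-endian) → word 0x4c83
seq:5 @ bit 0 → (0x4c83>>0)&0x1f = 0x3  ←
cnt:11 @ bit 5 → (0x4c83>>5)&0x7ff = 0x264

3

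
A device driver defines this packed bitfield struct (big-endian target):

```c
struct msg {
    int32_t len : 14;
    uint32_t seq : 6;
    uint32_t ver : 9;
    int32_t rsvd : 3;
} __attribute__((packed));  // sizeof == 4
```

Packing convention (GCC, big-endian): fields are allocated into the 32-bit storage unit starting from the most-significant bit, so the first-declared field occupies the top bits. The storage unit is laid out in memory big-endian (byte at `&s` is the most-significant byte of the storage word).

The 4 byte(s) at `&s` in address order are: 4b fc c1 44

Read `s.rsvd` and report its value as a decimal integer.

-4

[0]=0x4b [1]=0xfc [2]=0xc1 [3]=0x44 (big-endian) → word 0x4bfcc144
len [18+:14] = (word>>18) & 0x3fff = 4863
seq [12+:6] = (word>>12) & 0x3f = 12
ver [3+:9] = (word>>3) & 0x1ff = 40
rsvd [0+:3] = (word>>0) & 0x7 = 4  ←
rsvd signed 3b, MSB=1: 4 - 8 = -4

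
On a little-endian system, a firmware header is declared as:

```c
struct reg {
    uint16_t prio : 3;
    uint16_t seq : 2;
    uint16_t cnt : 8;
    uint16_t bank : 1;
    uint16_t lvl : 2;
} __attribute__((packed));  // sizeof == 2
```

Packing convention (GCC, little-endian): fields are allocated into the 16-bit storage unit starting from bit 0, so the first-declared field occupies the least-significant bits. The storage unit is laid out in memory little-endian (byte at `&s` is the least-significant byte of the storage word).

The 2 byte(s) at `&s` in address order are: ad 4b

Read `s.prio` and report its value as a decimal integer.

[0]=0xad [1]=0x4b (little-endian) → word 0x4bad
prio:3 @ bit 0 → (0x4bad>>0)&0x7 = 0x5  ←
seq:2 @ bit 3 → (0x4bad>>3)&0x3 = 0x1
cnt:8 @ bit 5 → (0x4bad>>5)&0xff = 0x5d
bank:1 @ bit 13 → (0x4bad>>13)&0x1 = 0x0
lvl:2 @ bit 14 → (0x4bad>>14)&0x3 = 0x1

5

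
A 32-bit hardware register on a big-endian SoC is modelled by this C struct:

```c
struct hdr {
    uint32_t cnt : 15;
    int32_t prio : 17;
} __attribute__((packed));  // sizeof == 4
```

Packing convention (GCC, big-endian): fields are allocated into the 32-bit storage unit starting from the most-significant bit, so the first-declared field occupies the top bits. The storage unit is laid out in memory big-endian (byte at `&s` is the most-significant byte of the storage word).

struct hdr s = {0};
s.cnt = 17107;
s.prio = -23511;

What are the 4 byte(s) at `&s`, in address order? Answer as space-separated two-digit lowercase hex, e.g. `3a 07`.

cnt (15b) val=17107 bits=0x42d3 at bit 17: 0x85a60000
prio (17b) val=-23511 bits=0x1a429 at bit 0: 0x85a7a429
word = 0x85a7a429 → big-endian bytes:
  [0]=0x85  [1]=0xa7  [2]=0xa4  [3]=0x29

85 a7 a4 29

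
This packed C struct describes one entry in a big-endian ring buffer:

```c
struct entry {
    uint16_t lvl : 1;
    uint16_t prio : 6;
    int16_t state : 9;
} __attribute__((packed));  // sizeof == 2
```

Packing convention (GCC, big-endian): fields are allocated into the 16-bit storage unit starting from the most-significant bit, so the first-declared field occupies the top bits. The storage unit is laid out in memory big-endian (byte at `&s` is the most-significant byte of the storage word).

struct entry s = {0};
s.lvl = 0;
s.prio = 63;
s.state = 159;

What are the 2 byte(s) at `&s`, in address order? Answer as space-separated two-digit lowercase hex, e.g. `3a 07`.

7e 9f

[15+:1] lvl=0 & 0x1 = 0x0; word=0x0000
[9+:6] prio=63 & 0x3f = 0x3f; word=0x7e00
[0+:9] state=159 & 0x1ff = 0x9f; word=0x7e9f
word = 0x7e9f → big-endian bytes:
  [0]=0x7e  [1]=0x9f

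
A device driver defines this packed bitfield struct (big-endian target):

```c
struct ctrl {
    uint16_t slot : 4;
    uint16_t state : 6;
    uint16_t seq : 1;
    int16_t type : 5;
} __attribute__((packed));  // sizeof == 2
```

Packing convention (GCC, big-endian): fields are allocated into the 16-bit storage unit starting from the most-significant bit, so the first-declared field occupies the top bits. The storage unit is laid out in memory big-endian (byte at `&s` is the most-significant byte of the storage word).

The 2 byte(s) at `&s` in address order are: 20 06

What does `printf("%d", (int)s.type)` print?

6

[0]=0x20 [1]=0x06 (big-endian) → word 0x2006
slot [12+:4] = (word>>12) & 0xf = 2
state [6+:6] = (word>>6) & 0x3f = 0
seq [5+:1] = (word>>5) & 0x1 = 0
type [0+:5] = (word>>0) & 0x1f = 6  ←
type signed 5b, MSB=0: value = 6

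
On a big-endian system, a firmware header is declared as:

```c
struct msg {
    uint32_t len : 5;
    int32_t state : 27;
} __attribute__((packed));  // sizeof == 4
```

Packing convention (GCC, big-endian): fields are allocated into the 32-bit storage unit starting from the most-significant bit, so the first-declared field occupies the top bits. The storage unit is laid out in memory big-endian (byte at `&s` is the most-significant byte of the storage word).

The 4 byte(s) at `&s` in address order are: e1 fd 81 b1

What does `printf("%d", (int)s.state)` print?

33391025

[0]=0xe1 [1]=0xfd [2]=0x81 [3]=0xb1 (big-endian) → word 0xe1fd81b1
len:5 @ bit 27 → (0xe1fd81b1>>27)&0x1f = 0x1c
state:27 @ bit 0 → (0xe1fd81b1>>0)&0x7ffffff = 0x1fd81b1  ←
state signed 27b, MSB=0: value = 33391025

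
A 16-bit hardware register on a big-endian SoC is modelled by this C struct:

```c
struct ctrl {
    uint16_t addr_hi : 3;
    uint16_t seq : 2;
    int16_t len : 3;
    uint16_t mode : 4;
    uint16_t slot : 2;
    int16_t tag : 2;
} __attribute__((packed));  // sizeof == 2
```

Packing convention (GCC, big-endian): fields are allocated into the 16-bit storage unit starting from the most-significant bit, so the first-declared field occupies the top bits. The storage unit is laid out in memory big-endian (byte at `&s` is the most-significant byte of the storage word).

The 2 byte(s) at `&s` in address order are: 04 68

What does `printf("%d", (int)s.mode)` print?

6

[0]=0x04 [1]=0x68 (big-endian) → word 0x0468
addr_hi [13+:3] = (word>>13) & 0x7 = 0
seq [11+:2] = (word>>11) & 0x3 = 0
len [8+:3] = (word>>8) & 0x7 = 4
mode [4+:4] = (word>>4) & 0xf = 6  ←
slot [2+:2] = (word>>2) & 0x3 = 2
tag [0+:2] = (word>>0) & 0x3 = 0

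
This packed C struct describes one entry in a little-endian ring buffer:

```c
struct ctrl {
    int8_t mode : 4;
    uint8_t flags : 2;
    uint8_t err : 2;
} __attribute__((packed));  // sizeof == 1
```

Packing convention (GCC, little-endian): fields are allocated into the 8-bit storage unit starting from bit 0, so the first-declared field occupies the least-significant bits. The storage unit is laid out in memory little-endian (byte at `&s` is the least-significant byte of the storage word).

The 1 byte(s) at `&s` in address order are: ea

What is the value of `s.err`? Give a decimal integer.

[0]=0xea (little-endian) → word 0xea
mode:4 @ bit 0 → (0xea>>0)&0xf = 0xa
flags:2 @ bit 4 → (0xea>>4)&0x3 = 0x2
err:2 @ bit 6 → (0xea>>6)&0x3 = 0x3  ←

3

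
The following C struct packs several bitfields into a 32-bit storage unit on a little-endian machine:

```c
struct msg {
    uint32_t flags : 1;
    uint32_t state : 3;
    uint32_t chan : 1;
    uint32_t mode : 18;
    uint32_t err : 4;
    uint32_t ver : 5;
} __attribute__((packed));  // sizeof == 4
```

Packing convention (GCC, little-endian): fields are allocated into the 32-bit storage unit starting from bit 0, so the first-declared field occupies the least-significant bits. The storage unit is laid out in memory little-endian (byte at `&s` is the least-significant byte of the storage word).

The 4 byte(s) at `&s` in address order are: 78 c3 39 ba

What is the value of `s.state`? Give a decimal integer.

4

[0]=0x78 [1]=0xc3 [2]=0x39 [3]=0xba (little-endian) → word 0xba39c378
flags:1 @ bit 0 → (0xba39c378>>0)&0x1 = 0x0
state:3 @ bit 1 → (0xba39c378>>1)&0x7 = 0x4  ←
chan:1 @ bit 4 → (0xba39c378>>4)&0x1 = 0x1
mode:18 @ bit 5 → (0xba39c378>>5)&0x3ffff = 0x1ce1b
err:4 @ bit 23 → (0xba39c378>>23)&0xf = 0x4
ver:5 @ bit 27 → (0xba39c378>>27)&0x1f = 0x17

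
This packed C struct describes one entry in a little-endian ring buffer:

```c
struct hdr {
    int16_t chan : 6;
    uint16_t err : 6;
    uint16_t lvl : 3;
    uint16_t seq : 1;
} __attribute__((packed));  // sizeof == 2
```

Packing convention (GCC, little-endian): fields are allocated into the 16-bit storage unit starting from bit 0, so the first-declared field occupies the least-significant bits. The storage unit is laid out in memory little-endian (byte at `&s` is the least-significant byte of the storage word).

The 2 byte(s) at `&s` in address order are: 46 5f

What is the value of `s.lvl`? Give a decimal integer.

[0]=0x46 [1]=0x5f (little-endian) → word 0x5f46
chan [0+:6] = (word>>0) & 0x3f = 6
err [6+:6] = (word>>6) & 0x3f = 61
lvl [12+:3] = (word>>12) & 0x7 = 5  ←
seq [15+:1] = (word>>15) & 0x1 = 0

5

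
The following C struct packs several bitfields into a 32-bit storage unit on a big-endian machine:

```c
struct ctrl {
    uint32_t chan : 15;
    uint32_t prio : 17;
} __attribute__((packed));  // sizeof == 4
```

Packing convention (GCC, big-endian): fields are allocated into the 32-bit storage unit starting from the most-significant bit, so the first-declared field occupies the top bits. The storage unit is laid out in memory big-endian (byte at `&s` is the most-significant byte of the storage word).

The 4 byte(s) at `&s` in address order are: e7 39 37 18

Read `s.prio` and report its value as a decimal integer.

79640

[0]=0xe7 [1]=0x39 [2]=0x37 [3]=0x18 (big-endian) → word 0xe7393718
chan [17+:15] = (word>>17) & 0x7fff = 29596
prio [0+:17] = (word>>0) & 0x1ffff = 79640  ←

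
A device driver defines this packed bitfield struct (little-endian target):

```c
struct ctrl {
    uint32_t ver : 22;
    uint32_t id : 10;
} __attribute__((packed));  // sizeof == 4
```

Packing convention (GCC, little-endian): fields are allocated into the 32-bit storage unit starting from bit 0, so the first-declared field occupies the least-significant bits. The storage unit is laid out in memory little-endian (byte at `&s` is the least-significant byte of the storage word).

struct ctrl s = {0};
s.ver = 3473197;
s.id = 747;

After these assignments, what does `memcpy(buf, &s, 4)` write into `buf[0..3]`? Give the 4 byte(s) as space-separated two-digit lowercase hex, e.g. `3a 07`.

2d ff f4 ba

ver:22 = 3473197 → 0x34ff2d << 0 → word 0x0034ff2d
id:10 = 747 → 0x2eb << 22 → word 0xbaf4ff2d
word = 0xbaf4ff2d → little-endian bytes:
  [0]=0x2d  [1]=0xff  [2]=0xf4  [3]=0xba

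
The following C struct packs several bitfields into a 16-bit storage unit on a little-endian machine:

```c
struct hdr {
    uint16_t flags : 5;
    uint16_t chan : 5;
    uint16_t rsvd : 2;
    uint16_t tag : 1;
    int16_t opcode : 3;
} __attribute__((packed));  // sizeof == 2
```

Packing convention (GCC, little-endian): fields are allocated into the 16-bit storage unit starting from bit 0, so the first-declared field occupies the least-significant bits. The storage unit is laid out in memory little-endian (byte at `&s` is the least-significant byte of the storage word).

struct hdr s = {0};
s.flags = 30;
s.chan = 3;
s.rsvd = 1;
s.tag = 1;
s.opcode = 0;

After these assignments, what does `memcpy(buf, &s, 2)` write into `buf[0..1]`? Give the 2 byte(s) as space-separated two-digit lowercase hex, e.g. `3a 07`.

7e 14

flags (5b) val=30 bits=0x1e at bit 0: 0x001e
chan (5b) val=3 bits=0x3 at bit 5: 0x007e
rsvd (2b) val=1 bits=0x1 at bit 10: 0x047e
tag (1b) val=1 bits=0x1 at bit 12: 0x147e
opcode (3b) val=0 bits=0x0 at bit 13: 0x147e
word = 0x147e → little-endian bytes:
  [0]=0x7e  [1]=0x14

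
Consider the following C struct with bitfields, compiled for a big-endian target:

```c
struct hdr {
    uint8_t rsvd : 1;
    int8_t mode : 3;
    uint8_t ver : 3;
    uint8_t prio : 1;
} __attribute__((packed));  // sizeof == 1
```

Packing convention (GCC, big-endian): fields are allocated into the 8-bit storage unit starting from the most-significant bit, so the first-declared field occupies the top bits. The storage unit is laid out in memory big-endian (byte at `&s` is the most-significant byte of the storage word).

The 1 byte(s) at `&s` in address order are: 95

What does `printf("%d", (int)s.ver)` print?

2

[0]=0x95 (big-endian) → word 0x95
rsvd [7+:1] = (word>>7) & 0x1 = 1
mode [4+:3] = (word>>4) & 0x7 = 1
ver [1+:3] = (word>>1) & 0x7 = 2  ←
prio [0+:1] = (word>>0) & 0x1 = 1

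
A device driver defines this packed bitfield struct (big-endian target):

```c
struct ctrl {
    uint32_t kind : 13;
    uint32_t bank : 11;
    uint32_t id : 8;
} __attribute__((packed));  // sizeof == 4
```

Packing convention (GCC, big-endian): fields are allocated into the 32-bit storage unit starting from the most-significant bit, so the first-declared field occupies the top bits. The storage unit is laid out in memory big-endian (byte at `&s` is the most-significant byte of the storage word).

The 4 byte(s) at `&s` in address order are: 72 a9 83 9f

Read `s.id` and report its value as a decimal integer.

[0]=0x72 [1]=0xa9 [2]=0x83 [3]=0x9f (big-endian) → word 0x72a9839f
kind [19+:13] = (word>>19) & 0x1fff = 3669
bank [8+:11] = (word>>8) & 0x7ff = 387
id [0+:8] = (word>>0) & 0xff = 159  ←

159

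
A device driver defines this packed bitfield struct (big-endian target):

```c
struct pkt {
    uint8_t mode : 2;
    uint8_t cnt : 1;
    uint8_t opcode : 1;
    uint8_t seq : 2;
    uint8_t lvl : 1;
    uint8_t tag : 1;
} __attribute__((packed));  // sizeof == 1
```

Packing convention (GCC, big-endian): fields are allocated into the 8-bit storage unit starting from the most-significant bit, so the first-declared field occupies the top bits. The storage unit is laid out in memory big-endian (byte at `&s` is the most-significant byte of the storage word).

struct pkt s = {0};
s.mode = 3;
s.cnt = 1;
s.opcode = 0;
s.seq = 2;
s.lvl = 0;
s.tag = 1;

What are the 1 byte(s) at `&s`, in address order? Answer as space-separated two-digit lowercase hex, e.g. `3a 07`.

mode:2 = 3 → 0x3 << 6 → word 0xc0
cnt:1 = 1 → 0x1 << 5 → word 0xe0
opcode:1 = 0 → 0x0 << 4 → word 0xe0
seq:2 = 2 → 0x2 << 2 → word 0xe8
lvl:1 = 0 → 0x0 << 1 → word 0xe8
tag:1 = 1 → 0x1 << 0 → word 0xe9
word = 0xe9 → big-endian bytes:
  [0]=0xe9

e9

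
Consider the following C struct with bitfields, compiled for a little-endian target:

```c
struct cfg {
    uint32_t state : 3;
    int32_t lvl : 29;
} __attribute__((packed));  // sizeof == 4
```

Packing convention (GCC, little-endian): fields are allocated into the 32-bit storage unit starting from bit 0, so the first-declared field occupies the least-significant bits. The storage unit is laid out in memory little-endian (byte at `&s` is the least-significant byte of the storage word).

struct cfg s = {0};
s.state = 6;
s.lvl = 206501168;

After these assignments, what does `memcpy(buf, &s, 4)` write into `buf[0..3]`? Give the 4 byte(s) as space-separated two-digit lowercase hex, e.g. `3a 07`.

86 a9 77 62

state (3b) val=6 bits=0x6 at bit 0: 0x00000006
lvl (29b) val=206501168 bits=0xc4ef530 at bit 3: 0x6277a986
word = 0x6277a986 → little-endian bytes:
  [0]=0x86  [1]=0xa9  [2]=0x77  [3]=0x62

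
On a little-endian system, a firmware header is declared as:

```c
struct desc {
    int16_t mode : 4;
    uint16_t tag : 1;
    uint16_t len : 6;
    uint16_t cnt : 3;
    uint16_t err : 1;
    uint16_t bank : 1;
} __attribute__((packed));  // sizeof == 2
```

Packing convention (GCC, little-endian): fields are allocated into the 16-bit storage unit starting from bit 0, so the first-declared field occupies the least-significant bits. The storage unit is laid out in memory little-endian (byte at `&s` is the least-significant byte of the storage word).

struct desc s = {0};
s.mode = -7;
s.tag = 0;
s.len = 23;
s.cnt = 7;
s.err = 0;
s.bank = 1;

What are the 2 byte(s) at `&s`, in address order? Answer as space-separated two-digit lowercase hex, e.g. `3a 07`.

e9 ba

mode (4b) val=-7 bits=0x9 at bit 0: 0x0009
tag (1b) val=0 bits=0x0 at bit 4: 0x0009
len (6b) val=23 bits=0x17 at bit 5: 0x02e9
cnt (3b) val=7 bits=0x7 at bit 11: 0x3ae9
err (1b) val=0 bits=0x0 at bit 14: 0x3ae9
bank (1b) val=1 bits=0x1 at bit 15: 0xbae9
word = 0xbae9 → little-endian bytes:
  [0]=0xe9  [1]=0xba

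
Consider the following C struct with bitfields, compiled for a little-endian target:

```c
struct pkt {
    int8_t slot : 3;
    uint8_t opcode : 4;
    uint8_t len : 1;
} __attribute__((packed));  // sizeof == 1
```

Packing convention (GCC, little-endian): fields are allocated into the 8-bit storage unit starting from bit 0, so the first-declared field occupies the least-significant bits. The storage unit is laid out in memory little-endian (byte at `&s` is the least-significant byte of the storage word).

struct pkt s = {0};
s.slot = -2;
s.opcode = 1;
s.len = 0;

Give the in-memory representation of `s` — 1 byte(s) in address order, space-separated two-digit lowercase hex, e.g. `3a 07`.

0e

slot (3b) val=-2 bits=0x6 at bit 0: 0x06
opcode (4b) val=1 bits=0x1 at bit 3: 0x0e
len (1b) val=0 bits=0x0 at bit 7: 0x0e
word = 0x0e → little-endian bytes:
  [0]=0x0e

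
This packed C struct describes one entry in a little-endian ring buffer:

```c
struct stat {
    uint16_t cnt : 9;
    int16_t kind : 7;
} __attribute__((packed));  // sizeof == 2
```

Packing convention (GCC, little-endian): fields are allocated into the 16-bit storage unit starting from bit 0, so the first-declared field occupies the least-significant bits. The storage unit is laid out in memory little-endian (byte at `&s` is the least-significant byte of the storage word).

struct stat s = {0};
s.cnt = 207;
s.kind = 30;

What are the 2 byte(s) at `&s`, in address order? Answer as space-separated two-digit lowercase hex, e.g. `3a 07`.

[0+:9] cnt=207 & 0x1ff = 0xcf; word=0x00cf
[9+:7] kind=30 & 0x7f = 0x1e; word=0x3ccf
word = 0x3ccf → little-endian bytes:
  [0]=0xcf  [1]=0x3c

cf 3c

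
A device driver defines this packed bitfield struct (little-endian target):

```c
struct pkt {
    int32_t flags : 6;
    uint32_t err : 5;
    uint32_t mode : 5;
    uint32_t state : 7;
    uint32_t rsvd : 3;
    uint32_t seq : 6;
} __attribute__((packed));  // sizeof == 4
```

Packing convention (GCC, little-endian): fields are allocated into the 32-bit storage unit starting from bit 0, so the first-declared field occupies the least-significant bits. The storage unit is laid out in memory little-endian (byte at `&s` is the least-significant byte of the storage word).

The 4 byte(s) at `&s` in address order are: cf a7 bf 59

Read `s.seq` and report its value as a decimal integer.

[0]=0xcf [1]=0xa7 [2]=0xbf [3]=0x59 (little-endian) → word 0x59bfa7cf
flags [0+:6] = (word>>0) & 0x3f = 15
err [6+:5] = (word>>6) & 0x1f = 31
mode [11+:5] = (word>>11) & 0x1f = 20
state [16+:7] = (word>>16) & 0x7f = 63
rsvd [23+:3] = (word>>23) & 0x7 = 3
seq [26+:6] = (word>>26) & 0x3f = 22  ←

22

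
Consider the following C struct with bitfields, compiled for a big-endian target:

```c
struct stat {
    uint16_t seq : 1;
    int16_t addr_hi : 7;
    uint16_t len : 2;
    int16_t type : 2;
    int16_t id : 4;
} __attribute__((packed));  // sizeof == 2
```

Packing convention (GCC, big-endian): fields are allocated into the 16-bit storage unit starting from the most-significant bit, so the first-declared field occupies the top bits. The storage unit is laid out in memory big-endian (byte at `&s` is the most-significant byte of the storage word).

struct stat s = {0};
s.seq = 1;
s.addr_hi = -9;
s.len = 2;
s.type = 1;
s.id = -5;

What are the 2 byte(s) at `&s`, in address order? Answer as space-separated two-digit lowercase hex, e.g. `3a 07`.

f7 9b

[15+:1] seq=1 & 0x1 = 0x1; word=0x8000
[8+:7] addr_hi=-9 & 0x7f = 0x77; word=0xf700
[6+:2] len=2 & 0x3 = 0x2; word=0xf780
[4+:2] type=1 & 0x3 = 0x1; word=0xf790
[0+:4] id=-5 & 0xf = 0xb; word=0xf79b
word = 0xf79b → big-endian bytes:
  [0]=0xf7  [1]=0x9b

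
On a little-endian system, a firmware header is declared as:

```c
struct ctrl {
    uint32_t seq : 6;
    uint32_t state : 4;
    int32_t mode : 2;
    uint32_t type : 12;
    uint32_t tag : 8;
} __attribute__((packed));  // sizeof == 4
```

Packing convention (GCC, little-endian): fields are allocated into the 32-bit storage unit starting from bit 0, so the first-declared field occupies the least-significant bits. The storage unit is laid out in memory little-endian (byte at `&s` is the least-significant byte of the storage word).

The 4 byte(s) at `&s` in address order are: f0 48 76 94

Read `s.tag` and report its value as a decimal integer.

[0]=0xf0 [1]=0x48 [2]=0x76 [3]=0x94 (little-endian) → word 0x947648f0
seq [0+:6] = (word>>0) & 0x3f = 48
state [6+:4] = (word>>6) & 0xf = 3
mode [10+:2] = (word>>10) & 0x3 = 2
type [12+:12] = (word>>12) & 0xfff = 1892
tag [24+:8] = (word>>24) & 0xff = 148  ←

148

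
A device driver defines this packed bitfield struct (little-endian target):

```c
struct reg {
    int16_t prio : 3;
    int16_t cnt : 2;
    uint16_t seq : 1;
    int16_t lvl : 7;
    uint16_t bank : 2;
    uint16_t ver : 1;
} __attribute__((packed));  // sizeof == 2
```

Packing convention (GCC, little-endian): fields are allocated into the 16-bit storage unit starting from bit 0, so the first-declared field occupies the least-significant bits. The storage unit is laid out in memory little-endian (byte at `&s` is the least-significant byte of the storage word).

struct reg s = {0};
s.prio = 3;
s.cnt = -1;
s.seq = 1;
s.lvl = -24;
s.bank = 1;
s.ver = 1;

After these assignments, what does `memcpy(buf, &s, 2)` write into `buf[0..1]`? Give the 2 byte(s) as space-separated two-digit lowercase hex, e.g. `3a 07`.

3b ba

[0+:3] prio=3 & 0x7 = 0x3; word=0x0003
[3+:2] cnt=-1 & 0x3 = 0x3; word=0x001b
[5+:1] seq=1 & 0x1 = 0x1; word=0x003b
[6+:7] lvl=-24 & 0x7f = 0x68; word=0x1a3b
[13+:2] bank=1 & 0x3 = 0x1; word=0x3a3b
[15+:1] ver=1 & 0x1 = 0x1; word=0xba3b
word = 0xba3b → little-endian bytes:
  [0]=0x3b  [1]=0xba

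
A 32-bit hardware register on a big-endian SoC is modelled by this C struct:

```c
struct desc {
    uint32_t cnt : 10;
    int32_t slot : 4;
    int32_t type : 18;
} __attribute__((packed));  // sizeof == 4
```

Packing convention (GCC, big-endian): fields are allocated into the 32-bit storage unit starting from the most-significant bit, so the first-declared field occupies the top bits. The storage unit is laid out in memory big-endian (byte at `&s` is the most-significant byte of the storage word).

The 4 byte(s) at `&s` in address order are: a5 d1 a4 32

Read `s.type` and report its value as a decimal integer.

107570

[0]=0xa5 [1]=0xd1 [2]=0xa4 [3]=0x32 (big-endian) → word 0xa5d1a432
cnt [22+:10] = (word>>22) & 0x3ff = 663
slot [18+:4] = (word>>18) & 0xf = 4
type [0+:18] = (word>>0) & 0x3ffff = 107570  ←
type signed 18b, MSB=0: value = 107570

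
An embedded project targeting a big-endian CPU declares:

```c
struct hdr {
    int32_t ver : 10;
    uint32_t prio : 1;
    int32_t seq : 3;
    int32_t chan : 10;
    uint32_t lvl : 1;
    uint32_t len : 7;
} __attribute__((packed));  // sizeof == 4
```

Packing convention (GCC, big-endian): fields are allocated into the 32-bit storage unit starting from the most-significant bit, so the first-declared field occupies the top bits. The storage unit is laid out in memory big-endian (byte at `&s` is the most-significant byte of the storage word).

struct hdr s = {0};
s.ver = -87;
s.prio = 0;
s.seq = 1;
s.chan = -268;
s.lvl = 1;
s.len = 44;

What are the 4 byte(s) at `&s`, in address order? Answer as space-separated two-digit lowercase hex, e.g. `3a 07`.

[22+:10] ver=-87 & 0x3ff = 0x3a9; word=0xea400000
[21+:1] prio=0 & 0x1 = 0x0; word=0xea400000
[18+:3] seq=1 & 0x7 = 0x1; word=0xea440000
[8+:10] chan=-268 & 0x3ff = 0x2f4; word=0xea46f400
[7+:1] lvl=1 & 0x1 = 0x1; word=0xea46f480
[0+:7] len=44 & 0x7f = 0x2c; word=0xea46f4ac
word = 0xea46f4ac → big-endian bytes:
  [0]=0xea  [1]=0x46  [2]=0xf4  [3]=0xac

ea 46 f4 ac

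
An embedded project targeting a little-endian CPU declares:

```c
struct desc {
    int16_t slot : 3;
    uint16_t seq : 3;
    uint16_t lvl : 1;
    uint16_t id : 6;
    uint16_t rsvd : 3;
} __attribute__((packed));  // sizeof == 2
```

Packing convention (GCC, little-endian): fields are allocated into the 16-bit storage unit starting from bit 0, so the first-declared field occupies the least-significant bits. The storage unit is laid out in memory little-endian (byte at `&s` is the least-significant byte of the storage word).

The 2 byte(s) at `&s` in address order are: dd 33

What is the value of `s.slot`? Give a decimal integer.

-3

[0]=0xdd [1]=0x33 (little-endian) → word 0x33dd
slot:3 @ bit 0 → (0x33dd>>0)&0x7 = 0x5  ←
seq:3 @ bit 3 → (0x33dd>>3)&0x7 = 0x3
lvl:1 @ bit 6 → (0x33dd>>6)&0x1 = 0x1
id:6 @ bit 7 → (0x33dd>>7)&0x3f = 0x27
rsvd:3 @ bit 13 → (0x33dd>>13)&0x7 = 0x1
slot signed 3b, MSB=1: 5 - 8 = -3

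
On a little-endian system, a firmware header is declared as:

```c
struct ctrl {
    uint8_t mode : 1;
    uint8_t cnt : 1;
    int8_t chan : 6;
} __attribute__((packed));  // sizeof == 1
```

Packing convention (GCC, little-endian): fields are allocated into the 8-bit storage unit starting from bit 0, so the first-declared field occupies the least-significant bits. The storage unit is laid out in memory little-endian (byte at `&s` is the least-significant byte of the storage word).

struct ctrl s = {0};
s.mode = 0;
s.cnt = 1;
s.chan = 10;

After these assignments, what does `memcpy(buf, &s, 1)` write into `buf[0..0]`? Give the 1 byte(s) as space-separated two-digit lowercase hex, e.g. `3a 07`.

mode:1 = 0 → 0x0 << 0 → word 0x00
cnt:1 = 1 → 0x1 << 1 → word 0x02
chan:6 = 10 → 0xa << 2 → word 0x2a
word = 0x2a → little-endian bytes:
  [0]=0x2a

2a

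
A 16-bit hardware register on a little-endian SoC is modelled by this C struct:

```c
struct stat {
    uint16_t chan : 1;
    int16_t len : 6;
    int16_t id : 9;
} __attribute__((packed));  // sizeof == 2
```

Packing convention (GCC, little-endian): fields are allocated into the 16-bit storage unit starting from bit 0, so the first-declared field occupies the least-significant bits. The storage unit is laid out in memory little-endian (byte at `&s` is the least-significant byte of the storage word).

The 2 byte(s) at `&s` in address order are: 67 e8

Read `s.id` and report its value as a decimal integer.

-48

[0]=0x67 [1]=0xe8 (little-endian) → word 0xe867
chan:1 @ bit 0 → (0xe867>>0)&0x1 = 0x1
len:6 @ bit 1 → (0xe867>>1)&0x3f = 0x33
id:9 @ bit 7 → (0xe867>>7)&0x1ff = 0x1d0  ←
id signed 9b, MSB=1: 464 - 512 = -48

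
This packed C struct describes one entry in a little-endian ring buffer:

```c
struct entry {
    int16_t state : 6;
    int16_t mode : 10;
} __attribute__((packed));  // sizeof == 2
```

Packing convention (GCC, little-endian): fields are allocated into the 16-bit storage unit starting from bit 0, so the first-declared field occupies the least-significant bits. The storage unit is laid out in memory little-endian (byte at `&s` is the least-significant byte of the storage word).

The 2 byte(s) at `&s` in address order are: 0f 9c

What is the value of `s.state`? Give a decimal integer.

15

[0]=0x0f [1]=0x9c (little-endian) → word 0x9c0f
state:6 @ bit 0 → (0x9c0f>>0)&0x3f = 0xf  ←
mode:10 @ bit 6 → (0x9c0f>>6)&0x3ff = 0x270
state signed 6b, MSB=0: value = 15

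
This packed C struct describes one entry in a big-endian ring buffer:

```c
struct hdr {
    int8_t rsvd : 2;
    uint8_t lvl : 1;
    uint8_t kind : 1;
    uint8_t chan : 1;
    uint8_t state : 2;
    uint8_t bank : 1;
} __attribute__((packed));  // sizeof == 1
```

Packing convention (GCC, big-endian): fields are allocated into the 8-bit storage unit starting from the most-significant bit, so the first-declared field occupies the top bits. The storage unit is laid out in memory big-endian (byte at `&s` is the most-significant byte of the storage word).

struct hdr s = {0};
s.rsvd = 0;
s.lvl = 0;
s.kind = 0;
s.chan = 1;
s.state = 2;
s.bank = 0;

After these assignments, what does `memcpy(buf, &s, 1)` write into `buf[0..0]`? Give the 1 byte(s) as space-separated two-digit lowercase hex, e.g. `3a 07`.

rsvd (2b) val=0 bits=0x0 at bit 6: 0x00
lvl (1b) val=0 bits=0x0 at bit 5: 0x00
kind (1b) val=0 bits=0x0 at bit 4: 0x00
chan (1b) val=1 bits=0x1 at bit 3: 0x08
state (2b) val=2 bits=0x2 at bit 1: 0x0c
bank (1b) val=0 bits=0x0 at bit 0: 0x0c
word = 0x0c → big-endian bytes:
  [0]=0x0c

0c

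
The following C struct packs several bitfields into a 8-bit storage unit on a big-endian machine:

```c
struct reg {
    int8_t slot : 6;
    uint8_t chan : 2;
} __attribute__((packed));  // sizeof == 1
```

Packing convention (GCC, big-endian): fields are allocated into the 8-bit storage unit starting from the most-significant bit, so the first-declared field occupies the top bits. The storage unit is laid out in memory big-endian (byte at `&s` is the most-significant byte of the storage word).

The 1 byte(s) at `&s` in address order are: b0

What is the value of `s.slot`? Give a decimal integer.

[0]=0xb0 (big-endian) → word 0xb0
slot [2+:6] = (word>>2) & 0x3f = 44  ←
chan [0+:2] = (word>>0) & 0x3 = 0
slot signed 6b, MSB=1: 44 - 64 = -20

-20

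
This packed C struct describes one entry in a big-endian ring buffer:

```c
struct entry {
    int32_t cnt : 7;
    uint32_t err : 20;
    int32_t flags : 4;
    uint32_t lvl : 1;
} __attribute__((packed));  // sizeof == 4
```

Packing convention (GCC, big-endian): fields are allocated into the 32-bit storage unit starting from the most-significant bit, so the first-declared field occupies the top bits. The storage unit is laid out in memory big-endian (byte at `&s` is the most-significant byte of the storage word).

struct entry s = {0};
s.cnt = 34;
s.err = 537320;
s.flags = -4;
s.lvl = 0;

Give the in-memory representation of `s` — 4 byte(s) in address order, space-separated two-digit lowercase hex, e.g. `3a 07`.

cnt:7 = 34 → 0x22 << 25 → word 0x44000000
err:20 = 537320 → 0x832e8 << 5 → word 0x45065d00
flags:4 = -4 → 0xc << 1 → word 0x45065d18
lvl:1 = 0 → 0x0 << 0 → word 0x45065d18
word = 0x45065d18 → big-endian bytes:
  [0]=0x45  [1]=0x06  [2]=0x5d  [3]=0x18

45 06 5d 18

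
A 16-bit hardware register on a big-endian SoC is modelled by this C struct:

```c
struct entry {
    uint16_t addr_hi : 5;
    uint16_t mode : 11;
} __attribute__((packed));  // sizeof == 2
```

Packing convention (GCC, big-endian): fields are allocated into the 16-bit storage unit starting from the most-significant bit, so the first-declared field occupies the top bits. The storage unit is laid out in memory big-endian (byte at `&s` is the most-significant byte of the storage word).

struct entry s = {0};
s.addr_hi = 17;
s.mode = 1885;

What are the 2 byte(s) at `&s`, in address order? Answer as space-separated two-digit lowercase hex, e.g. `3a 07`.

[11+:5] addr_hi=17 & 0x1f = 0x11; word=0x8800
[0+:11] mode=1885 & 0x7ff = 0x75d; word=0x8f5d
word = 0x8f5d → big-endian bytes:
  [0]=0x8f  [1]=0x5d

8f 5d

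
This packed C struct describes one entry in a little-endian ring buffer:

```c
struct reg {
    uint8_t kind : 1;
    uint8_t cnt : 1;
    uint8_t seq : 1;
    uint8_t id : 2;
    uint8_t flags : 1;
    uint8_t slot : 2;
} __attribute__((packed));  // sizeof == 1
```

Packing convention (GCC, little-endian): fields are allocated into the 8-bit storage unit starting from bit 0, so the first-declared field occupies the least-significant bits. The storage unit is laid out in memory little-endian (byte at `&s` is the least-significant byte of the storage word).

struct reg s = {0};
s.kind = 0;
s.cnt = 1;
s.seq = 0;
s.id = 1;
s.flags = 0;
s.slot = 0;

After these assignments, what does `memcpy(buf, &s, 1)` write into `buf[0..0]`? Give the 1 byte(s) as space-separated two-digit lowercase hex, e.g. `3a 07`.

0a

[0+:1] kind=0 & 0x1 = 0x0; word=0x00
[1+:1] cnt=1 & 0x1 = 0x1; word=0x02
[2+:1] seq=0 & 0x1 = 0x0; word=0x02
[3+:2] id=1 & 0x3 = 0x1; word=0x0a
[5+:1] flags=0 & 0x1 = 0x0; word=0x0a
[6+:2] slot=0 & 0x3 = 0x0; word=0x0a
word = 0x0a → little-endian bytes:
  [0]=0x0a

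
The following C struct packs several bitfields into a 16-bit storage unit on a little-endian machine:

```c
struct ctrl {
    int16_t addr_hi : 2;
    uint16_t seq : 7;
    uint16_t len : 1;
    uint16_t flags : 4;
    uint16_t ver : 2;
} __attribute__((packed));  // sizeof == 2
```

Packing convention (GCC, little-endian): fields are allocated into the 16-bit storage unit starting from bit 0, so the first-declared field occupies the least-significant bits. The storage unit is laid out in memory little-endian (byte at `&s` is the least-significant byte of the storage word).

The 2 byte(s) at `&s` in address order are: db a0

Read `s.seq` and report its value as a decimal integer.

[0]=0xdb [1]=0xa0 (little-endian) → word 0xa0db
addr_hi:2 @ bit 0 → (0xa0db>>0)&0x3 = 0x3
seq:7 @ bit 2 → (0xa0db>>2)&0x7f = 0x36  ←
len:1 @ bit 9 → (0xa0db>>9)&0x1 = 0x0
flags:4 @ bit 10 → (0xa0db>>10)&0xf = 0x8
ver:2 @ bit 14 → (0xa0db>>14)&0x3 = 0x2

54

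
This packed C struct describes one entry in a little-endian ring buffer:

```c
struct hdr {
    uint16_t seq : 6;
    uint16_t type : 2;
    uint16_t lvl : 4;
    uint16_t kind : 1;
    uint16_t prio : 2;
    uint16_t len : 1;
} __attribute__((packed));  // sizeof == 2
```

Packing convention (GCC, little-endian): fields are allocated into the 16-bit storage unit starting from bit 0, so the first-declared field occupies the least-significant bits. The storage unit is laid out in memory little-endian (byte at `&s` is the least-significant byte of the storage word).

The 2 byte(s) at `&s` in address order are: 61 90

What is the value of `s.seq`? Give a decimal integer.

33

[0]=0x61 [1]=0x90 (little-endian) → word 0x9061
seq:6 @ bit 0 → (0x9061>>0)&0x3f = 0x21  ←
type:2 @ bit 6 → (0x9061>>6)&0x3 = 0x1
lvl:4 @ bit 8 → (0x9061>>8)&0xf = 0x0
kind:1 @ bit 12 → (0x9061>>12)&0x1 = 0x1
prio:2 @ bit 13 → (0x9061>>13)&0x3 = 0x0
len:1 @ bit 15 → (0x9061>>15)&0x1 = 0x1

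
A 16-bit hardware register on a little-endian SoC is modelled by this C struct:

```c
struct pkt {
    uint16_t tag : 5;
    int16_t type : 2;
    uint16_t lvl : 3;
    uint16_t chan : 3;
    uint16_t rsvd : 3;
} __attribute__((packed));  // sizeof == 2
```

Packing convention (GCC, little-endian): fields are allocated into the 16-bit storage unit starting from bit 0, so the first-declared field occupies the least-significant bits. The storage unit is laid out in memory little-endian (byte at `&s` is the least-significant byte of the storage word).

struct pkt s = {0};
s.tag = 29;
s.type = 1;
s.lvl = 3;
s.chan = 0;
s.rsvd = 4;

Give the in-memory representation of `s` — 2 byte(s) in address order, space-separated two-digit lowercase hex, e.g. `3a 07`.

tag (5b) val=29 bits=0x1d at bit 0: 0x001d
type (2b) val=1 bits=0x1 at bit 5: 0x003d
lvl (3b) val=3 bits=0x3 at bit 7: 0x01bd
chan (3b) val=0 bits=0x0 at bit 10: 0x01bd
rsvd (3b) val=4 bits=0x4 at bit 13: 0x81bd
word = 0x81bd → little-endian bytes:
  [0]=0xbd  [1]=0x81

bd 81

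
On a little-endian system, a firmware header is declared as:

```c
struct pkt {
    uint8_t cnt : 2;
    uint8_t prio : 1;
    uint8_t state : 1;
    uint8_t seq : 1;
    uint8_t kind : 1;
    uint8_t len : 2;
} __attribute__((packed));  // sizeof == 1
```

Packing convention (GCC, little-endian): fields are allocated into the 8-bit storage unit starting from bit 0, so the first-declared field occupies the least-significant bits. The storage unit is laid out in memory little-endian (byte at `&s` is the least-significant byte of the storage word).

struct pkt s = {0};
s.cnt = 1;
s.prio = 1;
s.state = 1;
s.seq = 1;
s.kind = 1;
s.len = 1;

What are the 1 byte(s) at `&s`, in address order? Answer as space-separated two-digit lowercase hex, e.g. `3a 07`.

cnt:2 = 1 → 0x1 << 0 → word 0x01
prio:1 = 1 → 0x1 << 2 → word 0x05
state:1 = 1 → 0x1 << 3 → word 0x0d
seq:1 = 1 → 0x1 << 4 → word 0x1d
kind:1 = 1 → 0x1 << 5 → word 0x3d
len:2 = 1 → 0x1 << 6 → word 0x7d
word = 0x7d → little-endian bytes:
  [0]=0x7d

7d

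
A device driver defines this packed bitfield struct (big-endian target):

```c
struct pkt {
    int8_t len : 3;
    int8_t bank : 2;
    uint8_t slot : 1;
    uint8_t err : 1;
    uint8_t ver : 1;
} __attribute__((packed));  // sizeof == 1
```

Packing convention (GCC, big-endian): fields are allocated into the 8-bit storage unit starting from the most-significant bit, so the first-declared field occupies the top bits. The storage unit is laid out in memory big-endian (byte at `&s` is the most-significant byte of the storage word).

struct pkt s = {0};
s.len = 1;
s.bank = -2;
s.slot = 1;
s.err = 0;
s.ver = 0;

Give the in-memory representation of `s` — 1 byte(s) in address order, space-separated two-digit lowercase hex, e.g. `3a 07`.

[5+:3] len=1 & 0x7 = 0x1; word=0x20
[3+:2] bank=-2 & 0x3 = 0x2; word=0x30
[2+:1] slot=1 & 0x1 = 0x1; word=0x34
[1+:1] err=0 & 0x1 = 0x0; word=0x34
[0+:1] ver=0 & 0x1 = 0x0; word=0x34
word = 0x34 → big-endian bytes:
  [0]=0x34

34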